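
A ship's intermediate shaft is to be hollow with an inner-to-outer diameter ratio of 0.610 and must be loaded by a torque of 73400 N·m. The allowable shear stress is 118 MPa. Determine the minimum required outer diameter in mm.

For a hollow shaft with d_i/d_o = 0.610: τ_max = 16T/(π d_o³ (1−k⁴)), so d_o = [16T/(π τ_allow (1−k⁴))]^(1/3) = [16·73400/(π·1.18×10^8·0.8615)]^(1/3) = 0.1543 m.

154 mm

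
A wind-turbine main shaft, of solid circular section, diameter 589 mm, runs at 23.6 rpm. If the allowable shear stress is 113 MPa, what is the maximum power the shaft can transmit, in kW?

J = πd⁴/32 = π(0.589)⁴/32 = 0.01182 m⁴.
T_max = τ_allow·J/r = 1.13×10^8 × 0.01182 / 0.294 = 4.534e6 N·m.
ω = 2π·23.6/60 = 2.471 rad/s, so P_max = T_max·ω = 1.120×10^7 W.

11200 kW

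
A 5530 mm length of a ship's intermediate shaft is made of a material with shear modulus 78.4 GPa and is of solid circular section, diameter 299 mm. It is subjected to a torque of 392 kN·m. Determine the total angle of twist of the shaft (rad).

0.0352 rad

J = πd⁴/32 = π(0.299)⁴/32 = 7.847×10^-4 m⁴.
θ = T·L/(G·J) = 392000 × 5.53 / (78.4×10⁹ × 7.847×10^-4) = 0.03524 rad.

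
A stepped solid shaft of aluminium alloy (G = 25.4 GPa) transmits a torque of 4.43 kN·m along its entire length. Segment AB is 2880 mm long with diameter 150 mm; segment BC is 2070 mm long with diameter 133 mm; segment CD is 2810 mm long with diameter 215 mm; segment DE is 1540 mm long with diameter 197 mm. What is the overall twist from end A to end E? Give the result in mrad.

J_AB = π(0.150)⁴/32 = 4.97×10^-5 m⁴; J_BC = π(0.133)⁴/32 = 3.07×10^-5 m⁴; J_CD = π(0.215)⁴/32 = 2.10×10^-4 m⁴; J_DE = π(0.197)⁴/32 = 1.48×10^-4 m⁴.
θ = (T/G)·Σ L_i/J_i = (4430/25.4×10⁹)·(2.88/4.97×10^-5 + 2.07/3.07×10^-5 + 2.81/2.10×10^-4 + 1.54/1.48×10^-4) = 0.02601 rad.

26.0 mrad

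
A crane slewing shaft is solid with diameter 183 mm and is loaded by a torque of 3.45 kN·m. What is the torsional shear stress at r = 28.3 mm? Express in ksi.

0.129 ksi

J = πd⁴/32 = π(0.183)⁴/32 = 1.101×10^-4 m⁴.
Shear stress varies linearly with radius: τ = T·r/J = 3450 × 0.0283 / 1.101×10^-4 = 8.868×10^5 Pa.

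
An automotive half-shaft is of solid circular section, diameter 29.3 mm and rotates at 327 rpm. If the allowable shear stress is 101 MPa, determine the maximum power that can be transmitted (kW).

J = πd⁴/32 = π(0.0293)⁴/32 = 7.236×10^-8 m⁴.
T_max = τ_allow·J/r = 1.01×10^8 × 7.236×10^-8 / 0.0146 = 498.8 N·m.
ω = 2π·327/60 = 34.24 rad/s, so P_max = T_max·ω = 1.708×10^4 W.

17.1 kW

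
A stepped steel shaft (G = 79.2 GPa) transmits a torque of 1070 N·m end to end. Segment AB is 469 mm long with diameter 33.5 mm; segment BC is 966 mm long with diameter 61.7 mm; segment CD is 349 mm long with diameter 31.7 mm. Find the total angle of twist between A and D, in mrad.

J_AB = π(0.0335)⁴/32 = 1.24×10^-7 m⁴; J_BC = π(0.0617)⁴/32 = 1.42×10^-6 m⁴; J_CD = π(0.0317)⁴/32 = 9.91×10^-8 m⁴.
θ = (T/G)·Σ L_i/J_i = (1070/79.2×10⁹)·(0.469/1.24×10^-7 + 0.966/1.42×10^-6 + 0.349/9.91×10^-8) = 0.1080 rad.

108 mrad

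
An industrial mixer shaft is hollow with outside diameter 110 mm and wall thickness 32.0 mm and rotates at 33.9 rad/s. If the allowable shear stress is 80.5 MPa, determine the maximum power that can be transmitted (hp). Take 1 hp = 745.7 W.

927 hp

J = π(d_o⁴ − d_i⁴)/32 = π(0.110⁴ − 0.0460⁴)/32 = 1.393×10^-5 m⁴.
T_max = τ_allow·J/r = 8.05×10^7 × 1.393×10^-5 / 0.0550 = 20390 N·m.
ω = 33.9 rad/s, so P_max = T_max·ω = 6.914×10^5 W.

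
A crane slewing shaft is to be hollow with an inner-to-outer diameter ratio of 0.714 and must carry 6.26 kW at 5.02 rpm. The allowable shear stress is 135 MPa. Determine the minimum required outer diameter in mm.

ω = 2π·5.02/60 = 0.5257 rad/s, so T = P/ω = 6.26×10³ / 0.5257 = 11910 N·m.
For a hollow shaft with d_i/d_o = 0.714: τ_max = 16T/(π d_o³ (1−k⁴)), so d_o = [16T/(π τ_allow (1−k⁴))]^(1/3) = [16·11910/(π·1.35×10^8·0.7401)]^(1/3) = 0.08467 m.

84.7 mm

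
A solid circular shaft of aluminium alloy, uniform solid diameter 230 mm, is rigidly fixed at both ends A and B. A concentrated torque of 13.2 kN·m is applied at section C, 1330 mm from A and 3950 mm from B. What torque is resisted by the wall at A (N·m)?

With uniform GJ and both ends fixed, compatibility θ_AC = θ_CB gives T_A·a = T_B·b, together with T_A + T_B = T₀.
T_A = T₀·b/(a+b) = 13200·3950/5280 = 9875 N·m; T_B = 3325 N·m.

9880 N·m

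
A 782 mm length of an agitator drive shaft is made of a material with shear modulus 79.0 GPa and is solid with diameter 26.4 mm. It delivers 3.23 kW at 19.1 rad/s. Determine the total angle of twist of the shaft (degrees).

ω = 19.1 rad/s, so T = P/ω = 3.23×10³ / 19.10 = 169.1 N·m.
J = πd⁴/32 = π(0.0264)⁴/32 = 4.769×10^-8 m⁴.
θ = T·L/(G·J) = 169.1 × 0.782 / (79.0×10⁹ × 4.769×10^-8) = 0.03510 rad.

2.01°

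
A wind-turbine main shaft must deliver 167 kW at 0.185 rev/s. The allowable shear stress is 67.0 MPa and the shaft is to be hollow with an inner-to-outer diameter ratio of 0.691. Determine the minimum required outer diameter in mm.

ω = 2π·0.185 = 1.162 rad/s, so T = P/ω = 167×10³ / 1.162 = 143700 N·m.
For a hollow shaft with d_i/d_o = 0.691: τ_max = 16T/(π d_o³ (1−k⁴)), so d_o = [16T/(π τ_allow (1−k⁴))]^(1/3) = [16·143700/(π·6.70×10^7·0.7720)]^(1/3) = 0.2418 m.

242 mm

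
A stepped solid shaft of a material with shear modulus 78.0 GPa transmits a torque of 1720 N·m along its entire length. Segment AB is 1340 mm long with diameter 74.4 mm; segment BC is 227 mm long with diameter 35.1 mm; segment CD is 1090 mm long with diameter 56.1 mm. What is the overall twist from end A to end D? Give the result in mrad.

J_AB = π(0.0744)⁴/32 = 3.01×10^-6 m⁴; J_BC = π(0.0351)⁴/32 = 1.49×10^-7 m⁴; J_CD = π(0.0561)⁴/32 = 9.72×10^-7 m⁴.
θ = (T/G)·Σ L_i/J_i = (1720/78.0×10⁹)·(1.34/3.01×10^-6 + 0.227/1.49×10^-7 + 1.09/9.72×10^-7) = 0.06813 rad.

68.1 mrad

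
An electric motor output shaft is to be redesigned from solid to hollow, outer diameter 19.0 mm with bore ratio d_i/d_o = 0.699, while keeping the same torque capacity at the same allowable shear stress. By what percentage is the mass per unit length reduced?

38.7 %

Equal τ_max and T ⇒ the solid shaft needs d_s³ = d_o³(1−k⁴), so d_s = 19.0·(1−0.699⁴)^(1/3) = 17.35 mm.
Area ratio A_h/A_s = d_o²(1−k²)/d_s² = (1−k²)/(1−k⁴)^(2/3) = 0.6134.
Mass saving = 1 − 0.6134 = 38.7 %.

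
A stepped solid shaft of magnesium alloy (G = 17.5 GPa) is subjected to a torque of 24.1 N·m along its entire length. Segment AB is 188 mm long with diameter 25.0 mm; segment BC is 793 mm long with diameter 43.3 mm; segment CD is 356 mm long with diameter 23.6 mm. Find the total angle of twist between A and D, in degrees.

1.49°

J_AB = π(0.0250)⁴/32 = 3.83×10^-8 m⁴; J_BC = π(0.0433)⁴/32 = 3.45×10^-7 m⁴; J_CD = π(0.0236)⁴/32 = 3.05×10^-8 m⁴.
θ = (T/G)·Σ L_i/J_i = (24.10/17.5×10⁹)·(0.188/3.83×10^-8 + 0.793/3.45×10^-7 + 0.356/3.05×10^-8) = 0.02601 rad.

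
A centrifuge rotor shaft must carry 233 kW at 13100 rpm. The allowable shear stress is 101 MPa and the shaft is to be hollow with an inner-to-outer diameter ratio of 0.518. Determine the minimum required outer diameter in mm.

21.0 mm

ω = 2π·13100/60 = 1372 rad/s, so T = P/ω = 233×10³ / 1372 = 169.8 N·m.
For a hollow shaft with d_i/d_o = 0.518: τ_max = 16T/(π d_o³ (1−k⁴)), so d_o = [16T/(π τ_allow (1−k⁴))]^(1/3) = [16·169.8/(π·1.01×10^8·0.9280)]^(1/3) = 0.02098 m.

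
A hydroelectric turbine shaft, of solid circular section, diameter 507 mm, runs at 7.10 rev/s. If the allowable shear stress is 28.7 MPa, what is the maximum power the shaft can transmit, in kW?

J = πd⁴/32 = π(0.507)⁴/32 = 6.487×10^-3 m⁴.
T_max = τ_allow·J/r = 2.87×10^7 × 6.487×10^-3 / 0.254 = 734400 N·m.
ω = 2π·7.10 = 44.61 rad/s, so P_max = T_max·ω = 3.276×10^7 W.

32800 kW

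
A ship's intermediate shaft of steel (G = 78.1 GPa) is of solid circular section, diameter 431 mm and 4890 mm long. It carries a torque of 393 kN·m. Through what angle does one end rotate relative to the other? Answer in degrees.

0.416°

J = πd⁴/32 = π(0.431)⁴/32 = 3.388×10^-3 m⁴.
θ = T·L/(G·J) = 393000 × 4.89 / (78.1×10⁹ × 3.388×10^-3) = 7.263×10^-3 rad.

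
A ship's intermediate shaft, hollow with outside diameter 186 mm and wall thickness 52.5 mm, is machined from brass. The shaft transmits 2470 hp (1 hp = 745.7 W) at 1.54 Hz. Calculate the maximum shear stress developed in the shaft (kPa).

ω = 2π·1.54 = 9.676 rad/s, so T = P/ω = 2470×745.7 / 9.676 = 190400 N·m.
J = π(d_o⁴ − d_i⁴)/32 = π(0.186⁴ − 0.0810⁴)/32 = 1.133×10^-4 m⁴.
τ_max = T·r/J = 190400 × 0.0930 / 1.133×10^-4 = 1.563×10^8 Pa.

156000 kPa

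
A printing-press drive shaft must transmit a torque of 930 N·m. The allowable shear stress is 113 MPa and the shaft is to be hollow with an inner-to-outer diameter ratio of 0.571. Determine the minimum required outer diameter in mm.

For a hollow shaft with d_i/d_o = 0.571: τ_max = 16T/(π d_o³ (1−k⁴)), so d_o = [16T/(π τ_allow (1−k⁴))]^(1/3) = [16·930.0/(π·1.13×10^8·0.8937)]^(1/3) = 0.03606 m.

36.1 mm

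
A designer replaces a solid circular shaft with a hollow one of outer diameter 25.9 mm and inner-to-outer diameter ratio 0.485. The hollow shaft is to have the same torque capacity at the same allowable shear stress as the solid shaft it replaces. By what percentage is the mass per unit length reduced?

20.6 %

Equal τ_max and T ⇒ the solid shaft needs d_s³ = d_o³(1−k⁴), so d_s = 25.9·(1−0.485⁴)^(1/3) = 25.41 mm.
Area ratio A_h/A_s = d_o²(1−k²)/d_s² = (1−k²)/(1−k⁴)^(2/3) = 0.7944.
Mass saving = 1 − 0.7944 = 20.6 %.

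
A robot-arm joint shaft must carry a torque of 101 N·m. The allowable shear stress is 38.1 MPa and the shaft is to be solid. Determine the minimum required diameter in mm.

For a solid shaft τ_max = 16T/(πd³), so d = (16T/(π τ_allow))^(1/3) = (16·101.0/(π·3.81×10^7))^(1/3) = 0.02381 m.

23.8 mm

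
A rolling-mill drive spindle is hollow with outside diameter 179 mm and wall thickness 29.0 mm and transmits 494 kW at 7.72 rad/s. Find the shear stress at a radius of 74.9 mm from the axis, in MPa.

ω = 7.72 rad/s, so T = P/ω = 494×10³ / 7.720 = 63990 N·m.
J = π(d_o⁴ − d_i⁴)/32 = π(0.179⁴ − 0.121⁴)/32 = 7.974×10^-5 m⁴.
Shear stress varies linearly with radius: τ = T·r/J = 63990 × 0.0749 / 7.974×10^-5 = 6.010×10^7 Pa.

60.1 MPa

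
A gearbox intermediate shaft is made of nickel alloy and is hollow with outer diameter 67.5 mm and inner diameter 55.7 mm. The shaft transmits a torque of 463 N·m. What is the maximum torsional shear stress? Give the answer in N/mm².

14.3 N/mm²

J = π(d_o⁴ − d_i⁴)/32 = π(0.0675⁴ − 0.0557⁴)/32 = 1.093×10^-6 m⁴.
τ_max = T·r/J = 463.0 × 0.0338 / 1.093×10^-6 = 1.430×10^7 Pa.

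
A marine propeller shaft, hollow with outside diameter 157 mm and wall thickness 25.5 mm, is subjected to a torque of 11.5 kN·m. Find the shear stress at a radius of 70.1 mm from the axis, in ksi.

2.47 ksi

J = π(d_o⁴ − d_i⁴)/32 = π(0.157⁴ − 0.106⁴)/32 = 4.725×10^-5 m⁴.
Shear stress varies linearly with radius: τ = T·r/J = 11500 × 0.0701 / 4.725×10^-5 = 1.706×10^7 Pa.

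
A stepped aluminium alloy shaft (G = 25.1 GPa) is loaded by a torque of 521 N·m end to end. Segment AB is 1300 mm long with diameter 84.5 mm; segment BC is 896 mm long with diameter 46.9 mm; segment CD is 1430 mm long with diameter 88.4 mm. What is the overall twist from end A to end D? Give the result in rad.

J_AB = π(0.0845)⁴/32 = 5.01×10^-6 m⁴; J_BC = π(0.0469)⁴/32 = 4.75×10^-7 m⁴; J_CD = π(0.0884)⁴/32 = 6.00×10^-6 m⁴.
θ = (T/G)·Σ L_i/J_i = (521.0/25.1×10⁹)·(1.30/5.01×10^-6 + 0.896/4.75×10^-7 + 1.43/6.00×10^-6) = 0.04950 rad.

0.0495 rad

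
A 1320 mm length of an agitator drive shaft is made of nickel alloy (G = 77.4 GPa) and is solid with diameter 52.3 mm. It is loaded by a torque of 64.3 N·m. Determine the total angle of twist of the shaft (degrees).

0.0855°

J = πd⁴/32 = π(0.0523)⁴/32 = 7.345×10^-7 m⁴.
θ = T·L/(G·J) = 64.30 × 1.32 / (77.4×10⁹ × 7.345×10^-7) = 1.493×10^-3 rad.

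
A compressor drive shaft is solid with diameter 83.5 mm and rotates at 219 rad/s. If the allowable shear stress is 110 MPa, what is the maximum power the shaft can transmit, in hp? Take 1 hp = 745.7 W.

3690 hp

J = πd⁴/32 = π(0.0835)⁴/32 = 4.772×10^-6 m⁴.
T_max = τ_allow·J/r = 1.10×10^8 × 4.772×10^-6 / 0.0418 = 12570 N·m.
ω = 219 rad/s, so P_max = T_max·ω = 2.754×10^6 W.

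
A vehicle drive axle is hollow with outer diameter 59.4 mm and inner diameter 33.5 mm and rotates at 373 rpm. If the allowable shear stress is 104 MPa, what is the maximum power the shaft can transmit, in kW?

J = π(d_o⁴ − d_i⁴)/32 = π(0.0594⁴ − 0.0335⁴)/32 = 1.099×10^-6 m⁴.
T_max = τ_allow·J/r = 1.04×10^8 × 1.099×10^-6 / 0.0297 = 3847 N·m.
ω = 2π·373/60 = 39.06 rad/s, so P_max = T_max·ω = 1.503×10^5 W.

150 kW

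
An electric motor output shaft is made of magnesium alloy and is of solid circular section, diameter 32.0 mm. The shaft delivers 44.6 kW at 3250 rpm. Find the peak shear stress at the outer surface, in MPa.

20.4 MPa

ω = 2π·3250/60 = 340.3 rad/s, so T = P/ω = 44.6×10³ / 340.3 = 131.0 N·m.
J = πd⁴/32 = π(0.0320)⁴/32 = 1.029×10^-7 m⁴.
τ_max = T·r/J = 131.0 × 0.0160 / 1.029×10^-7 = 2.037×10^7 Pa.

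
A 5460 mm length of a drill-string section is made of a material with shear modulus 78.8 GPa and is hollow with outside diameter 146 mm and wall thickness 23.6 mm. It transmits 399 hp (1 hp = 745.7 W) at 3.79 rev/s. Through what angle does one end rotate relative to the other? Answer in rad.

ω = 2π·3.79 = 23.81 rad/s, so T = P/ω = 399×745.7 / 23.81 = 12490 N·m.
J = π(d_o⁴ − d_i⁴)/32 = π(0.146⁴ − 0.0988⁴)/32 = 3.525×10^-5 m⁴.
θ = T·L/(G·J) = 12490 × 5.46 / (78.8×10⁹ × 3.525×10^-5) = 0.02456 rad.

0.0246 rad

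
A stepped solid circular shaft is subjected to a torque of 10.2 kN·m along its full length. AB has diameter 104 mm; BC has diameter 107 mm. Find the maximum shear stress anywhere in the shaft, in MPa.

46.2 MPa

Under the same torque, τ_max = 16T/(πd³) is largest where d is smallest — segment AB (d = 104 mm).
τ_max = 16·10200/(π·(0.104)³) = 4.618×10^7 Pa.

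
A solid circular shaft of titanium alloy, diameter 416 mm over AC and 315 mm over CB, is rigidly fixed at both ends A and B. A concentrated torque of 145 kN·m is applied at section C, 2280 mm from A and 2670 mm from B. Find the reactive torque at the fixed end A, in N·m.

113000 N·m

Compatibility: T_A·a/J_AC = T_B·b/J_CB with T_A + T_B = T₀.
J_AC = 2.94×10^-3 m⁴, J_CB = 9.67×10^-4 m⁴, so T_A = T₀·(J_AC/a)/((J_AC/a)+(J_CB/b)) = 113200 N·m, T_B = 31780 N·m.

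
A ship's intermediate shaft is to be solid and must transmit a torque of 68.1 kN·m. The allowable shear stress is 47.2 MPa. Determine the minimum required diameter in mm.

For a solid shaft τ_max = 16T/(πd³), so d = (16T/(π τ_allow))^(1/3) = (16·68100/(π·4.72×10^7))^(1/3) = 0.1944 m.

194 mm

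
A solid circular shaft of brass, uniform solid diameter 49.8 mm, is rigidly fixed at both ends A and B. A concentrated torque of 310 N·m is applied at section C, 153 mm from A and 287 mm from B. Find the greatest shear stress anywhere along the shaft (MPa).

8.34 MPa

With uniform GJ and both ends fixed, compatibility θ_AC = θ_CB gives T_A·a = T_B·b, together with T_A + T_B = T₀.
T_A = T₀·b/(a+b) = 310.0·287/440.0 = 202.2 N·m; T_B = 107.8 N·m.
τ in each portion: τ_AC = 8.34×10^6 Pa, τ_CB = 4.45×10^6 Pa; maximum is in AC.
τ_max = T_AC·r/J = 202.2·0.0249/6.04×10^-7 = 8.338×10^6 Pa.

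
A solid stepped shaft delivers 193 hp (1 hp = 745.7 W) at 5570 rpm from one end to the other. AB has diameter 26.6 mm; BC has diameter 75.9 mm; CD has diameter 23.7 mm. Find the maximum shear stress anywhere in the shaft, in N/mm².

94.4 N/mm²

ω = 2π·5570/60 = 583.3 rad/s, so T = P/ω = 193×745.7 / 583.3 = 246.7 N·m.
Under the same torque, τ_max = 16T/(πd³) is largest where d is smallest — segment CD (d = 23.7 mm).
τ_max = 16·246.7/(π·(0.0237)³) = 9.440×10^7 Pa.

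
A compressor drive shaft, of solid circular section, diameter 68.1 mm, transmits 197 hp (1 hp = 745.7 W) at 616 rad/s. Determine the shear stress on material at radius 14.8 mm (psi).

242 psi

ω = 616 rad/s, so T = P/ω = 197×745.7 / 616.0 = 238.5 N·m.
J = πd⁴/32 = π(0.0681)⁴/32 = 2.111×10^-6 m⁴.
Shear stress varies linearly with radius: τ = T·r/J = 238.5 × 0.0148 / 2.111×10^-6 = 1.672×10^6 Pa.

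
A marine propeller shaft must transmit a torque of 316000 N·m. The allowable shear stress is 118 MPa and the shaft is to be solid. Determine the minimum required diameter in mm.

For a solid shaft τ_max = 16T/(πd³), so d = (16T/(π τ_allow))^(1/3) = (16·316000/(π·1.18×10^8))^(1/3) = 0.2389 m.

239 mm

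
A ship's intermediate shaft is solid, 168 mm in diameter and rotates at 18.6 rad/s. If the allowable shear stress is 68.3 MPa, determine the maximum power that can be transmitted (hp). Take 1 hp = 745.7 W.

1590 hp

J = πd⁴/32 = π(0.168)⁴/32 = 7.821×10^-5 m⁴.
T_max = τ_allow·J/r = 6.83×10^7 × 7.821×10^-5 / 0.0840 = 63590 N·m.
ω = 18.6 rad/s, so P_max = T_max·ω = 1.183×10^6 W.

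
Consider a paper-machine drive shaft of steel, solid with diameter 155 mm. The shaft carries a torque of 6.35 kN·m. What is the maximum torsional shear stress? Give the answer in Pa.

J = πd⁴/32 = π(0.155)⁴/32 = 5.667×10^-5 m⁴.
τ_max = T·r/J = 6350 × 0.0775 / 5.667×10^-5 = 8.685×10^6 Pa.

8.68e6 Pa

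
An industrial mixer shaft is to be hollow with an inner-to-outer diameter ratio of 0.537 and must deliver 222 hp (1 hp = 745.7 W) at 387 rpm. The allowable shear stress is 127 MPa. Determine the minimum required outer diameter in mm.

56.3 mm

ω = 2π·387/60 = 40.53 rad/s, so T = P/ω = 222×745.7 / 40.53 = 4085 N·m.
For a hollow shaft with d_i/d_o = 0.537: τ_max = 16T/(π d_o³ (1−k⁴)), so d_o = [16T/(π τ_allow (1−k⁴))]^(1/3) = [16·4085/(π·1.27×10^8·0.9168)]^(1/3) = 0.05632 m.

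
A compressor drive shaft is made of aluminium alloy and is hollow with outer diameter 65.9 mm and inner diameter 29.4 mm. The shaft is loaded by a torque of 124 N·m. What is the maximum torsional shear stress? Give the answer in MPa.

J = π(d_o⁴ − d_i⁴)/32 = π(0.0659⁴ − 0.0294⁴)/32 = 1.778×10^-6 m⁴.
τ_max = T·r/J = 124.0 × 0.0330 / 1.778×10^-6 = 2.298×10^6 Pa.

2.30 MPa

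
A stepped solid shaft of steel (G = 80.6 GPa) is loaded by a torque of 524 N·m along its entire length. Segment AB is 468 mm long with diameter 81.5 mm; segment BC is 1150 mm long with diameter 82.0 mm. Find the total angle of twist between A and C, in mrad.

2.39 mrad

J_AB = π(0.0815)⁴/32 = 4.33×10^-6 m⁴; J_BC = π(0.0820)⁴/32 = 4.44×10^-6 m⁴.
θ = (T/G)·Σ L_i/J_i = (524.0/80.6×10⁹)·(0.468/4.33×10^-6 + 1.15/4.44×10^-6) = 2.387×10^-3 rad.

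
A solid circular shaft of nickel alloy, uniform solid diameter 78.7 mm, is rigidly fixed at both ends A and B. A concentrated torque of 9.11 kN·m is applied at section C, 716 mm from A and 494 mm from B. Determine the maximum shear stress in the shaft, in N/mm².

56.3 N/mm²

With uniform GJ and both ends fixed, compatibility θ_AC = θ_CB gives T_A·a = T_B·b, together with T_A + T_B = T₀.
T_A = T₀·b/(a+b) = 9110·494/1210 = 3719 N·m; T_B = 5391 N·m.
τ in each portion: τ_AC = 3.89×10^7 Pa, τ_CB = 5.63×10^7 Pa; maximum is in CB.
τ_max = T_CB·r/J = 5391·0.0394/3.77×10^-6 = 5.632×10^7 Pa.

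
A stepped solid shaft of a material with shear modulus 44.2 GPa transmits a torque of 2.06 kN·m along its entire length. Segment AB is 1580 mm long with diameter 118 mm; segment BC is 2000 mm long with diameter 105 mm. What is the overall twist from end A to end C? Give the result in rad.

J_AB = π(0.118)⁴/32 = 1.90×10^-5 m⁴; J_BC = π(0.105)⁴/32 = 1.19×10^-5 m⁴.
θ = (T/G)·Σ L_i/J_i = (2060/44.2×10⁹)·(1.58/1.90×10^-5 + 2.00/1.19×10^-5) = 0.01168 rad.

0.0117 rad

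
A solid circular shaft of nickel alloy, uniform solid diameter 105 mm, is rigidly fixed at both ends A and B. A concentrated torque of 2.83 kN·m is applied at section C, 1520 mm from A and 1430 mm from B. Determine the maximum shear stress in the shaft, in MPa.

With uniform GJ and both ends fixed, compatibility θ_AC = θ_CB gives T_A·a = T_B·b, together with T_A + T_B = T₀.
T_A = T₀·b/(a+b) = 2830·1430/2950 = 1372 N·m; T_B = 1458 N·m.
τ in each portion: τ_AC = 6.04×10^6 Pa, τ_CB = 6.42×10^6 Pa; maximum is in CB.
τ_max = T_CB·r/J = 1458·0.0525/1.19×10^-5 = 6.415×10^6 Pa.

6.42 MPa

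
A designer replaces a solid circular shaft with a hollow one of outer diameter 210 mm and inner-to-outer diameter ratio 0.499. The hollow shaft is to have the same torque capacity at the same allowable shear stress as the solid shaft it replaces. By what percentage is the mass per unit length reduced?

21.6 %

Equal τ_max and T ⇒ the solid shaft needs d_s³ = d_o³(1−k⁴), so d_s = 210·(1−0.499⁴)^(1/3) = 205.6 mm.
Area ratio A_h/A_s = d_o²(1−k²)/d_s² = (1−k²)/(1−k⁴)^(2/3) = 0.7837.
Mass saving = 1 − 0.7837 = 21.6 %.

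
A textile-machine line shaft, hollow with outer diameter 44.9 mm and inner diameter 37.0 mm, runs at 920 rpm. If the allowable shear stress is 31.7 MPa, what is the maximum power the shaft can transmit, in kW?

J = π(d_o⁴ − d_i⁴)/32 = π(0.0449⁴ − 0.0370⁴)/32 = 2.150×10^-7 m⁴.
T_max = τ_allow·J/r = 3.17×10^7 × 2.150×10^-7 / 0.0224 = 303.6 N·m.
ω = 2π·920/60 = 96.34 rad/s, so P_max = T_max·ω = 2.925×10^4 W.

29.3 kW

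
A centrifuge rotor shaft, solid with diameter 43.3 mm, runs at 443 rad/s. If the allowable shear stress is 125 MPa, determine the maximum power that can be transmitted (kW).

J = πd⁴/32 = π(0.0433)⁴/32 = 3.451×10^-7 m⁴.
T_max = τ_allow·J/r = 1.25×10^8 × 3.451×10^-7 / 0.0216 = 1993 N·m.
ω = 443 rad/s, so P_max = T_max·ω = 8.827×10^5 W.

883 kW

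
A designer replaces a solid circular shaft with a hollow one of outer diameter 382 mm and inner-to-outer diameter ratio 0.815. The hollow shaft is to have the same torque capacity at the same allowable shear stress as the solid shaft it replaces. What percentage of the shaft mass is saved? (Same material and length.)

Equal τ_max and T ⇒ the solid shaft needs d_s³ = d_o³(1−k⁴), so d_s = 382·(1−0.815⁴)^(1/3) = 314.6 mm.
Area ratio A_h/A_s = d_o²(1−k²)/d_s² = (1−k²)/(1−k⁴)^(2/3) = 0.4949.
Mass saving = 1 − 0.4949 = 50.5 %.

50.5 %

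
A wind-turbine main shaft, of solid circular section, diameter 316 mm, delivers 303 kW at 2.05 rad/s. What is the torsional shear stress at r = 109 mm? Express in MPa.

16.5 MPa

ω = 2.05 rad/s, so T = P/ω = 303×10³ / 2.050 = 147800 N·m.
J = πd⁴/32 = π(0.316)⁴/32 = 9.789×10^-4 m⁴.
Shear stress varies linearly with radius: τ = T·r/J = 147800 × 0.109 / 9.789×10^-4 = 1.646×10^7 Pa.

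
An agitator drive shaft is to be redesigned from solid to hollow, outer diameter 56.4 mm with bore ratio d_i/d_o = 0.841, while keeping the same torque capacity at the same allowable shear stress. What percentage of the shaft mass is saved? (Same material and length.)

Equal τ_max and T ⇒ the solid shaft needs d_s³ = d_o³(1−k⁴), so d_s = 56.4·(1−0.841⁴)^(1/3) = 44.76 mm.
Area ratio A_h/A_s = d_o²(1−k²)/d_s² = (1−k²)/(1−k⁴)^(2/3) = 0.4648.
Mass saving = 1 − 0.4648 = 53.5 %.

53.5 %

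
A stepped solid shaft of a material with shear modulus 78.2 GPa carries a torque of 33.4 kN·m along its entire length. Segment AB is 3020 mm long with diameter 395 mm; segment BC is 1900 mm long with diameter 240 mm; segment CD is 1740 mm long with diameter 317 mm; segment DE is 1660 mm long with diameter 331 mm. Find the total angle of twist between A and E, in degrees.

J_AB = π(0.395)⁴/32 = 2.39×10^-3 m⁴; J_BC = π(0.240)⁴/32 = 3.26×10^-4 m⁴; J_CD = π(0.317)⁴/32 = 9.91×10^-4 m⁴; J_DE = π(0.331)⁴/32 = 1.18×10^-3 m⁴.
θ = (T/G)·Σ L_i/J_i = (33400/78.2×10⁹)·(3.02/2.39×10^-3 + 1.90/3.26×10^-4 + 1.74/9.91×10^-4 + 1.66/1.18×10^-3) = 4.382×10^-3 rad.

0.251°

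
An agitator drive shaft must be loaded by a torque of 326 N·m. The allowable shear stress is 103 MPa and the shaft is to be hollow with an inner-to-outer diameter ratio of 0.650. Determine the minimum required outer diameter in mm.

27.0 mm

For a hollow shaft with d_i/d_o = 0.650: τ_max = 16T/(π d_o³ (1−k⁴)), so d_o = [16T/(π τ_allow (1−k⁴))]^(1/3) = [16·326.0/(π·1.03×10^8·0.8215)]^(1/3) = 0.02697 m.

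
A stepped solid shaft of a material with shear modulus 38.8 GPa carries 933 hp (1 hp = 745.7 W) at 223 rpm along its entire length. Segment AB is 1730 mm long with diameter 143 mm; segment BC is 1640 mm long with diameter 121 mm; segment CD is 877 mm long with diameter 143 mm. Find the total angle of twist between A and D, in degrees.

6.22°

ω = 2π·223/60 = 23.35 rad/s, so T = P/ω = 933×745.7 / 23.35 = 29790 N·m.
J_AB = π(0.143)⁴/32 = 4.11×10^-5 m⁴; J_BC = π(0.121)⁴/32 = 2.10×10^-5 m⁴; J_CD = π(0.143)⁴/32 = 4.11×10^-5 m⁴.
θ = (T/G)·Σ L_i/J_i = (29790/38.8×10⁹)·(1.73/4.11×10^-5 + 1.64/2.10×10^-5 + 0.877/4.11×10^-5) = 0.1086 rad.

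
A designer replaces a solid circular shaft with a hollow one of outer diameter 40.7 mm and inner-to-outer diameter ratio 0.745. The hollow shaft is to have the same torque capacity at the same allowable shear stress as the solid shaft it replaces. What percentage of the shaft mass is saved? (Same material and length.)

Equal τ_max and T ⇒ the solid shaft needs d_s³ = d_o³(1−k⁴), so d_s = 40.7·(1−0.745⁴)^(1/3) = 36.00 mm.
Area ratio A_h/A_s = d_o²(1−k²)/d_s² = (1−k²)/(1−k⁴)^(2/3) = 0.5688.
Mass saving = 1 − 0.5688 = 43.1 %.

43.1 %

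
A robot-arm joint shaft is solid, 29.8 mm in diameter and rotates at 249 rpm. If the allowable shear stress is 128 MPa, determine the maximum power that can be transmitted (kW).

J = πd⁴/32 = π(0.0298)⁴/32 = 7.742×10^-8 m⁴.
T_max = τ_allow·J/r = 1.28×10^8 × 7.742×10^-8 / 0.0149 = 665.1 N·m.
ω = 2π·249/60 = 26.08 rad/s, so P_max = T_max·ω = 1.734×10^4 W.

17.3 kW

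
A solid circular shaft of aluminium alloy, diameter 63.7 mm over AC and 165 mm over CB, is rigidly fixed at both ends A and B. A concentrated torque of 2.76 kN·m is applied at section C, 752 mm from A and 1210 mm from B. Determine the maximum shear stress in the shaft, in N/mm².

3.02 N/mm²

Compatibility: T_A·a/J_AC = T_B·b/J_CB with T_A + T_B = T₀.
J_AC = 1.62×10^-6 m⁴, J_CB = 7.28×10^-5 m⁴, so T_A = T₀·(J_AC/a)/((J_AC/a)+(J_CB/b)) = 95.25 N·m, T_B = 2665 N·m.
τ in each portion: τ_AC = 1.88×10^6 Pa, τ_CB = 3.02×10^6 Pa; maximum is in CB.
τ_max = T_CB·r/J = 2665·0.0825/7.28×10^-5 = 3.021×10^6 Pa.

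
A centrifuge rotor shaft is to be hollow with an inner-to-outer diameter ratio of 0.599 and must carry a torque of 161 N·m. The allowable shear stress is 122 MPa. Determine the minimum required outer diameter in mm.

For a hollow shaft with d_i/d_o = 0.599: τ_max = 16T/(π d_o³ (1−k⁴)), so d_o = [16T/(π τ_allow (1−k⁴))]^(1/3) = [16·161.0/(π·1.22×10^8·0.8713)]^(1/3) = 0.01976 m.

19.8 mm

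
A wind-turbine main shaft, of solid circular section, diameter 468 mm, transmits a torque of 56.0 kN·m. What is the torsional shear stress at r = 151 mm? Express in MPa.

1.80 MPa

J = πd⁴/32 = π(0.468)⁴/32 = 4.710×10^-3 m⁴.
Shear stress varies linearly with radius: τ = T·r/J = 56000 × 0.151 / 4.710×10^-3 = 1.795×10^6 Pa.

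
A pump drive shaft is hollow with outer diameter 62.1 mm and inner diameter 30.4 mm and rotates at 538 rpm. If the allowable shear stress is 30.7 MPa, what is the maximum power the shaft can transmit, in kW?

76.7 kW

J = π(d_o⁴ − d_i⁴)/32 = π(0.0621⁴ − 0.0304⁴)/32 = 1.376×10^-6 m⁴.
T_max = τ_allow·J/r = 3.07×10^7 × 1.376×10^-6 / 0.0311 = 1361 N·m.
ω = 2π·538/60 = 56.34 rad/s, so P_max = T_max·ω = 7.666×10^4 W.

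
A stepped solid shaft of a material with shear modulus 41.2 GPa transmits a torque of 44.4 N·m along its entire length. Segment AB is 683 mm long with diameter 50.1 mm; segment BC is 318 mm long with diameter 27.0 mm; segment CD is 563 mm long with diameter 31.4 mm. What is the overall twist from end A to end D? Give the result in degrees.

0.809°

J_AB = π(0.0501)⁴/32 = 6.19×10^-7 m⁴; J_BC = π(0.0270)⁴/32 = 5.22×10^-8 m⁴; J_CD = π(0.0314)⁴/32 = 9.54×10^-8 m⁴.
θ = (T/G)·Σ L_i/J_i = (44.40/41.2×10⁹)·(0.683/6.19×10^-7 + 0.318/5.22×10^-8 + 0.563/9.54×10^-8) = 0.01412 rad.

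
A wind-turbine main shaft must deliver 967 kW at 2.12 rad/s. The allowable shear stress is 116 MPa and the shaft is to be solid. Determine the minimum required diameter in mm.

272 mm

ω = 2.12 rad/s, so T = P/ω = 967×10³ / 2.120 = 456100 N·m.
For a solid shaft τ_max = 16T/(πd³), so d = (16T/(π τ_allow))^(1/3) = (16·456100/(π·1.16×10^8))^(1/3) = 0.2716 m.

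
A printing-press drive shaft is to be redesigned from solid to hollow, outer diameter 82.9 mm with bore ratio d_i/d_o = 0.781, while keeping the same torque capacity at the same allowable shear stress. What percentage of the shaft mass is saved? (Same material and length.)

Equal τ_max and T ⇒ the solid shaft needs d_s³ = d_o³(1−k⁴), so d_s = 82.9·(1−0.781⁴)^(1/3) = 70.99 mm.
Area ratio A_h/A_s = d_o²(1−k²)/d_s² = (1−k²)/(1−k⁴)^(2/3) = 0.5319.
Mass saving = 1 − 0.5319 = 46.8 %.

46.8 %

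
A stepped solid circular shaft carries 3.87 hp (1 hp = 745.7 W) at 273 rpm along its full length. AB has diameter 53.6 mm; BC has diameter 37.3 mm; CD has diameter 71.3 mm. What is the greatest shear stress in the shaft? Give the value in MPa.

9.91 MPa

ω = 2π·273/60 = 28.59 rad/s, so T = P/ω = 3.87×745.7 / 28.59 = 100.9 N·m.
Under the same torque, τ_max = 16T/(πd³) is largest where d is smallest — segment BC (d = 37.3 mm).
τ_max = 16·100.9/(π·(0.0373)³) = 9.907×10^6 Pa.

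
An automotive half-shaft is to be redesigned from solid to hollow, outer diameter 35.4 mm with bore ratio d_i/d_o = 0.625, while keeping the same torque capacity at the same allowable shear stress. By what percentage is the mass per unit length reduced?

32.0 %

Equal τ_max and T ⇒ the solid shaft needs d_s³ = d_o³(1−k⁴), so d_s = 35.4·(1−0.625⁴)^(1/3) = 33.50 mm.
Area ratio A_h/A_s = d_o²(1−k²)/d_s² = (1−k²)/(1−k⁴)^(2/3) = 0.6805.
Mass saving = 1 − 0.6805 = 32.0 %.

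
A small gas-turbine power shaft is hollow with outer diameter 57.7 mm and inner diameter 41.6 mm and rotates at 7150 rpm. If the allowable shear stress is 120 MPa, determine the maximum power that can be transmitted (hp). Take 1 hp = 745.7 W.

3320 hp

J = π(d_o⁴ − d_i⁴)/32 = π(0.0577⁴ − 0.0416⁴)/32 = 7.942×10^-7 m⁴.
T_max = τ_allow·J/r = 1.20×10^8 × 7.942×10^-7 / 0.0289 = 3303 N·m.
ω = 2π·7150/60 = 748.7 rad/s, so P_max = T_max·ω = 2.473×10^6 W.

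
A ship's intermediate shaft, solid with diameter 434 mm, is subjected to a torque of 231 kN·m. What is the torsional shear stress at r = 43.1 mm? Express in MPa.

J = πd⁴/32 = π(0.434)⁴/32 = 3.483×10^-3 m⁴.
Shear stress varies linearly with radius: τ = T·r/J = 231000 × 0.0431 / 3.483×10^-3 = 2.858×10^6 Pa.

2.86 MPa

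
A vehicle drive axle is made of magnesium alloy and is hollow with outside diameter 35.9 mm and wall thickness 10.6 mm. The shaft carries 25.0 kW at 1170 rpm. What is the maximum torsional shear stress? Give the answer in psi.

3350 psi

ω = 2π·1170/60 = 122.5 rad/s, so T = P/ω = 25.0×10³ / 122.5 = 204.0 N·m.
J = π(d_o⁴ − d_i⁴)/32 = π(0.0359⁴ − 0.0147⁴)/32 = 1.585×10^-7 m⁴.
τ_max = T·r/J = 204.0 × 0.0180 / 1.585×10^-7 = 2.311×10^7 Pa.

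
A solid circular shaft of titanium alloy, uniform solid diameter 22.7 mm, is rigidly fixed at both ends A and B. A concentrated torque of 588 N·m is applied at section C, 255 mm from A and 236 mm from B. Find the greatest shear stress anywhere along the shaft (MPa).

133 MPa

With uniform GJ and both ends fixed, compatibility θ_AC = θ_CB gives T_A·a = T_B·b, together with T_A + T_B = T₀.
T_A = T₀·b/(a+b) = 588.0·236/491.0 = 282.6 N·m; T_B = 305.4 N·m.
τ in each portion: τ_AC = 1.23×10^8 Pa, τ_CB = 1.33×10^8 Pa; maximum is in CB.
τ_max = T_CB·r/J = 305.4·0.0113/2.61×10^-8 = 1.330×10^8 Pa.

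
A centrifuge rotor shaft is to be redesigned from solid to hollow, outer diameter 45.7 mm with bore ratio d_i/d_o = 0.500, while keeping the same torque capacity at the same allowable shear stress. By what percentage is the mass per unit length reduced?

21.7 %

Equal τ_max and T ⇒ the solid shaft needs d_s³ = d_o³(1−k⁴), so d_s = 45.7·(1−0.500⁴)^(1/3) = 44.73 mm.
Area ratio A_h/A_s = d_o²(1−k²)/d_s² = (1−k²)/(1−k⁴)^(2/3) = 0.7830.
Mass saving = 1 − 0.7830 = 21.7 %.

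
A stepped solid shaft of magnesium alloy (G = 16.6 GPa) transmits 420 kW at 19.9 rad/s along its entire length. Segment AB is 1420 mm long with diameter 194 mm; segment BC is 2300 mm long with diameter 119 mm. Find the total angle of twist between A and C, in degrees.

9.25°

ω = 19.9 rad/s, so T = P/ω = 420×10³ / 19.90 = 21110 N·m.
J_AB = π(0.194)⁴/32 = 1.39×10^-4 m⁴; J_BC = π(0.119)⁴/32 = 1.97×10^-5 m⁴.
θ = (T/G)·Σ L_i/J_i = (21110/16.6×10⁹)·(1.42/1.39×10^-4 + 2.30/1.97×10^-5) = 0.1615 rad.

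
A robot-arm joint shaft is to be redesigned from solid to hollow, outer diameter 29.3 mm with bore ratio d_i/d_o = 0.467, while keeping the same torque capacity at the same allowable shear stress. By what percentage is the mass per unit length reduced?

Equal τ_max and T ⇒ the solid shaft needs d_s³ = d_o³(1−k⁴), so d_s = 29.3·(1−0.467⁴)^(1/3) = 28.83 mm.
Area ratio A_h/A_s = d_o²(1−k²)/d_s² = (1−k²)/(1−k⁴)^(2/3) = 0.8077.
Mass saving = 1 − 0.8077 = 19.2 %.

19.2 %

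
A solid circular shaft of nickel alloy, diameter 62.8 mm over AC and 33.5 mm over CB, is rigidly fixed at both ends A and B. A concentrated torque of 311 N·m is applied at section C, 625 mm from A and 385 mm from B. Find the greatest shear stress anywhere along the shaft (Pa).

5.65e6 Pa

Compatibility: T_A·a/J_AC = T_B·b/J_CB with T_A + T_B = T₀.
J_AC = 1.53×10^-6 m⁴, J_CB = 1.24×10^-7 m⁴, so T_A = T₀·(J_AC/a)/((J_AC/a)+(J_CB/b)) = 274.9 N·m, T_B = 36.13 N·m.
τ in each portion: τ_AC = 5.65×10^6 Pa, τ_CB = 4.89×10^6 Pa; maximum is in AC.
τ_max = T_AC·r/J = 274.9·0.0314/1.53×10^-6 = 5.652×10^6 Pa.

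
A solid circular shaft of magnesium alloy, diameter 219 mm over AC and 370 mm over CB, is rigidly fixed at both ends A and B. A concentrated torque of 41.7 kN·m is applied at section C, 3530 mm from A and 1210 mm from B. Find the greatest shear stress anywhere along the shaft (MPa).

Compatibility: T_A·a/J_AC = T_B·b/J_CB with T_A + T_B = T₀.
J_AC = 2.26×10^-4 m⁴, J_CB = 1.84×10^-3 m⁴, so T_A = T₀·(J_AC/a)/((J_AC/a)+(J_CB/b)) = 1684 N·m, T_B = 40020 N·m.
τ in each portion: τ_AC = 8.16×10^5 Pa, τ_CB = 4.02×10^6 Pa; maximum is in CB.
τ_max = T_CB·r/J = 40020·0.185/1.84×10^-3 = 4.023×10^6 Pa.

4.02 MPa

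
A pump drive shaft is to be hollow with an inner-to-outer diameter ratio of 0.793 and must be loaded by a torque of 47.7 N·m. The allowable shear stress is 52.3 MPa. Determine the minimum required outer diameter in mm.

For a hollow shaft with d_i/d_o = 0.793: τ_max = 16T/(π d_o³ (1−k⁴)), so d_o = [16T/(π τ_allow (1−k⁴))]^(1/3) = [16·47.70/(π·5.23×10^7·0.6045)]^(1/3) = 0.01973 m.

19.7 mm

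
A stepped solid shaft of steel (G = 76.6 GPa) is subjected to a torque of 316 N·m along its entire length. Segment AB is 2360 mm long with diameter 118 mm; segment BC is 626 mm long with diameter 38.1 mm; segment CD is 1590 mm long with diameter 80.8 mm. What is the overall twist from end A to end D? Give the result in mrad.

J_AB = π(0.118)⁴/32 = 1.90×10^-5 m⁴; J_BC = π(0.0381)⁴/32 = 2.07×10^-7 m⁴; J_CD = π(0.0808)⁴/32 = 4.18×10^-6 m⁴.
θ = (T/G)·Σ L_i/J_i = (316.0/76.6×10⁹)·(2.36/1.90×10^-5 + 0.626/2.07×10^-7 + 1.59/4.18×10^-6) = 0.01456 rad.

14.6 mrad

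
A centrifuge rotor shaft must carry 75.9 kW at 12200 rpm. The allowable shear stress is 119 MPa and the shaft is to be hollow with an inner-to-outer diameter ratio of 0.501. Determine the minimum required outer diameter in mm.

13.9 mm

ω = 2π·12200/60 = 1278 rad/s, so T = P/ω = 75.9×10³ / 1278 = 59.41 N·m.
For a hollow shaft with d_i/d_o = 0.501: τ_max = 16T/(π d_o³ (1−k⁴)), so d_o = [16T/(π τ_allow (1−k⁴))]^(1/3) = [16·59.41/(π·1.19×10^8·0.9370)]^(1/3) = 0.01395 m.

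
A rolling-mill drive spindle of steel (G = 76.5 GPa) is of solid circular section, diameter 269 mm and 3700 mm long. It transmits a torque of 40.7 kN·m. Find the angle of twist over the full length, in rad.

J = πd⁴/32 = π(0.269)⁴/32 = 5.141×10^-4 m⁴.
θ = T·L/(G·J) = 40700 × 3.70 / (76.5×10⁹ × 5.141×10^-4) = 3.829×10^-3 rad.

0.00383 rad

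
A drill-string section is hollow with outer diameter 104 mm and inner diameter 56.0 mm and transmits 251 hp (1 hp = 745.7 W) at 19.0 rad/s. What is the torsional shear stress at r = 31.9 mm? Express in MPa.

ω = 19.0 rad/s, so T = P/ω = 251×745.7 / 19.00 = 9851 N·m.
J = π(d_o⁴ − d_i⁴)/32 = π(0.104⁴ − 0.0560⁴)/32 = 1.052×10^-5 m⁴.
Shear stress varies linearly with radius: τ = T·r/J = 9851 × 0.0319 / 1.052×10^-5 = 2.987×10^7 Pa.

29.9 MPa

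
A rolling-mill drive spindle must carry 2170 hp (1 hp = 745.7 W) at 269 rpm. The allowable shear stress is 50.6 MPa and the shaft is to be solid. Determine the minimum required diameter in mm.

ω = 2π·269/60 = 28.17 rad/s, so T = P/ω = 2170×745.7 / 28.17 = 57440 N·m.
For a solid shaft τ_max = 16T/(πd³), so d = (16T/(π τ_allow))^(1/3) = (16·57440/(π·5.06×10^7))^(1/3) = 0.1795 m.

179 mm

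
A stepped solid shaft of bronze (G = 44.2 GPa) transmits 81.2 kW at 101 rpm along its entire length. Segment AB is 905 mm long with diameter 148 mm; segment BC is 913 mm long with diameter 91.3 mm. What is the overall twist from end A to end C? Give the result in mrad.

ω = 2π·101/60 = 10.58 rad/s, so T = P/ω = 81.2×10³ / 10.58 = 7677 N·m.
J_AB = π(0.148)⁴/32 = 4.71×10^-5 m⁴; J_BC = π(0.0913)⁴/32 = 6.82×10^-6 m⁴.
θ = (T/G)·Σ L_i/J_i = (7677/44.2×10⁹)·(0.905/4.71×10^-5 + 0.913/6.82×10^-6) = 0.02658 rad.

26.6 mrad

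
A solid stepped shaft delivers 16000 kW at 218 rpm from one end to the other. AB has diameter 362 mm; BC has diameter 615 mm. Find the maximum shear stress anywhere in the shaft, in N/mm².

ω = 2π·218/60 = 22.83 rad/s, so T = P/ω = 16000×10³ / 22.83 = 700900 N·m.
Under the same torque, τ_max = 16T/(πd³) is largest where d is smallest — segment AB (d = 362 mm).
τ_max = 16·700900/(π·(0.362)³) = 7.525×10^7 Pa.

75.2 N/mm²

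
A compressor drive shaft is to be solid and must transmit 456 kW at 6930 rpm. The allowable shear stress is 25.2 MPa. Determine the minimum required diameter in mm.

50.3 mm

ω = 2π·6930/60 = 725.7 rad/s, so T = P/ω = 456×10³ / 725.7 = 628.4 N·m.
For a solid shaft τ_max = 16T/(πd³), so d = (16T/(π τ_allow))^(1/3) = (16·628.4/(π·2.52×10^7))^(1/3) = 0.05026 m.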